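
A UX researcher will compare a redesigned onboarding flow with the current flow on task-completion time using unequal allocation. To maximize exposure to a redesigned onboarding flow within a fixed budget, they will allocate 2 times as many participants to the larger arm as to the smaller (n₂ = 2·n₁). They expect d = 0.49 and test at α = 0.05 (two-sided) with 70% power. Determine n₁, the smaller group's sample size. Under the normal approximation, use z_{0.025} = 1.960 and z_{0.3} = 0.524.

n₁ = 39

With allocation ratio k = n₂/n₁ = 2, Var(x̄₁−x̄₂) = σ²(1/n₁ + 1/(k·n₁)) = σ²·(k+1)/(k·n₁).
So n₁ = (1 + 1/k)·((z_{α/2} + z_β)/d)² = 1.500 × (2.484/0.49)².
n₁ = 1.500 × 25.70 = 38.5.
Round up: n₁ = 39, giving n₂ = 2 × 39 = 78.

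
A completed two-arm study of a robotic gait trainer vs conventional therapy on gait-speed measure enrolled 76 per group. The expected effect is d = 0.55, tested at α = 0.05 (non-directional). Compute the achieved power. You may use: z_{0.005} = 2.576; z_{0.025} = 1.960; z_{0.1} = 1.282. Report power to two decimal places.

power ≈ 0.92

For two equal groups, power = Φ(d·√(n/2) − z_{α/2}).
d·√(n/2) = 0.55 × √(76/2) = 0.55 × 6.164 = 3.390.
z_β = 3.390 − 1.960 = 1.430.
Power = Φ(1.430) = 0.924.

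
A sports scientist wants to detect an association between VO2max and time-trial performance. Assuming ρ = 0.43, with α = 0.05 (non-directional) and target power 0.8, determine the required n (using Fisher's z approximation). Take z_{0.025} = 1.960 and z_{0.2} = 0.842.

Fisher's z: C = ½·ln((1+r)/(1−r)) = ½·ln(2.5088) = 0.4599.
n = ((z_{α/2} + z_β)/C)² + 3.
(1.960 + 0.842) / 0.4599 = 2.802 / 0.4599 = 6.093.
n = 6.093² + 3 = 37.12 + 3 = 40.1.
Round up.

n = 41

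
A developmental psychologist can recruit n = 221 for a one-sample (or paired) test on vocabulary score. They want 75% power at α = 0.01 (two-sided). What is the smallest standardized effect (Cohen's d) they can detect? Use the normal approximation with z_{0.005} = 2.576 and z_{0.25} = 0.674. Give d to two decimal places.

For a single sample (or paired design) of n = 221: d_min = (z_{α/2} + z_β)/√n.
z-sum = 2.576 + 0.674 = 3.250.
d_min = 3.250 / √221 = 3.250 / 14.866 = 0.219.

d_min ≈ 0.22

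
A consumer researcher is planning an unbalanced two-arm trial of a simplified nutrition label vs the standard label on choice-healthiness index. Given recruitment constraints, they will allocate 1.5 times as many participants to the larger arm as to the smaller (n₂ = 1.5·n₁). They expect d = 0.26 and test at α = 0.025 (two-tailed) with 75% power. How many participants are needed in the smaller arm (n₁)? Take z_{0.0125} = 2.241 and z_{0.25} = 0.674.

With allocation ratio k = n₂/n₁ = 1.5, Var(x̄₁−x̄₂) = σ²(1/n₁ + 1/(k·n₁)) = σ²·(k+1)/(k·n₁).
So n₁ = (1 + 1/k)·((z_{α/2} + z_β)/d)² = 1.667 × (2.915/0.26)².
n₁ = 1.667 × 125.70 = 209.5.
Round up: n₁ = 210, giving n₂ = 1.5 × 210 = 315.

n₁ = 210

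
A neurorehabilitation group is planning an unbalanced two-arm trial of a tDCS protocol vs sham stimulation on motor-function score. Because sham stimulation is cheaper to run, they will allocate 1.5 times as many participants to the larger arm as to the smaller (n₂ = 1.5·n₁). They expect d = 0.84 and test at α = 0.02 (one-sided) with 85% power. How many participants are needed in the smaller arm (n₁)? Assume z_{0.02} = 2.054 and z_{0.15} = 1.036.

With allocation ratio k = n₂/n₁ = 1.5, Var(x̄₁−x̄₂) = σ²(1/n₁ + 1/(k·n₁)) = σ²·(k+1)/(k·n₁).
So n₁ = (1 + 1/k)·((z_{α} + z_β)/d)² = 1.667 × (3.090/0.84)².
n₁ = 1.667 × 13.53 = 22.6.
Round up: n₁ = 23, giving n₂ = ⌈1.5 × 23⌉ = ⌈34.5⌉ = 35.

n₁ = 23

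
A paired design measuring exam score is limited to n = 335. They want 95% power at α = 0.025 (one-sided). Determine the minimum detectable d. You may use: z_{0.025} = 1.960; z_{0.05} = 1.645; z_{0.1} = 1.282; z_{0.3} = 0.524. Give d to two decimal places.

d_min ≈ 0.20

For a single sample (or paired design) of n = 335: d_min = (z_{α} + z_β)/√n.
z-sum = 1.960 + 1.645 = 3.605.
d_min = 3.605 / √335 = 3.605 / 18.303 = 0.197.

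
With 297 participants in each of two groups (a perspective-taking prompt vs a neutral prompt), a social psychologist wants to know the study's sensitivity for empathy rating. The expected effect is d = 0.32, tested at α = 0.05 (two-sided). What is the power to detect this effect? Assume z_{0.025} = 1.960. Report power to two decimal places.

For two equal groups, power = Φ(d·√(n/2) − z_{α/2}).
d·√(n/2) = 0.32 × √(297/2) = 0.32 × 12.186 = 3.900.
z_β = 3.900 − 1.960 = 1.940.
Power = Φ(1.940) = 0.974.

power ≈ 0.97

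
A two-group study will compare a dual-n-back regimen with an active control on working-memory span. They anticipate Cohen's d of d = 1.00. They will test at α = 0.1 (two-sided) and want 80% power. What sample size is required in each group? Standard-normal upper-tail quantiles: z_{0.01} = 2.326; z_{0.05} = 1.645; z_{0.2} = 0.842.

n = 13 per group

For two independent groups with equal n: n = 2·((z_{α/2} + z_β) / d)².
z_{α/2} + z_β = 1.645 + 0.842 = 2.487.
n = 2 × (2.487 / 1.00)² = 2 × 2.487² = 2 × 6.19 = 12.4.
Round up to the next whole participant.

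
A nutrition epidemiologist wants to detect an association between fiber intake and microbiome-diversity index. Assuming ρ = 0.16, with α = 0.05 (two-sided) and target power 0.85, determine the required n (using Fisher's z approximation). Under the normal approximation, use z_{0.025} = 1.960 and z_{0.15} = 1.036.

Fisher's z: C = ½·ln((1+r)/(1−r)) = ½·ln(1.3810) = 0.1614.
n = ((z_{α/2} + z_β)/C)² + 3.
(1.960 + 1.036) / 0.1614 = 2.996 / 0.1614 = 18.563.
n = 18.563² + 3 = 344.57 + 3 = 347.6.
Round up.

n = 348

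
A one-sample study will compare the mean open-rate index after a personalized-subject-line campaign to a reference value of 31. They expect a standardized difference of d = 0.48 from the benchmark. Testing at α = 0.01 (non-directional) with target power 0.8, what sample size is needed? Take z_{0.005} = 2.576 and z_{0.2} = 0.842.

n = 51

For a one-sample test: n = ((z_{α/2} + z_β) / d)².
z_{α/2} + z_β = 2.576 + 0.842 = 3.418.
n = (3.418 / 0.48)² = 7.121² = 50.71.
Round up.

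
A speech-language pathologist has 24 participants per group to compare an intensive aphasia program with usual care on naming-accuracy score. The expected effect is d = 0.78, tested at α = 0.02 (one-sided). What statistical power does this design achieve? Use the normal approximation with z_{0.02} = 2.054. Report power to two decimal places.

power ≈ 0.74

For two equal groups, power = Φ(d·√(n/2) − z_{α}).
d·√(n/2) = 0.78 × √(24/2) = 0.78 × 3.464 = 2.702.
z_β = 2.702 − 2.054 = 0.648.
Power = Φ(0.648) = 0.742.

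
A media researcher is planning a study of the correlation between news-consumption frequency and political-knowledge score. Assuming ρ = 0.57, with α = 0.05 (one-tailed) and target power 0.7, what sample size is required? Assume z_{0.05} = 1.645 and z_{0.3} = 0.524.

Fisher's z: C = ½·ln((1+r)/(1−r)) = ½·ln(3.6512) = 0.6475.
n = ((z_{α} + z_β)/C)² + 3.
(1.645 + 0.524) / 0.6475 = 2.169 / 0.6475 = 3.350.
n = 3.350² + 3 = 11.22 + 3 = 14.2.
Round up.

n = 15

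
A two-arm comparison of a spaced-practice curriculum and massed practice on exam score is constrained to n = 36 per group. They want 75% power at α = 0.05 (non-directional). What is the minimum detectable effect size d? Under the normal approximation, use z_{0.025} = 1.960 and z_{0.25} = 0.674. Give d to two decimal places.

d_min ≈ 0.62

For two independent groups of n = 36 each: d_min = (z_{α/2} + z_β)·√(2/n).
z-sum = 1.960 + 0.674 = 2.634.
d_min = 2.634 × √(2/36) = 2.634 × 0.2357 = 0.621.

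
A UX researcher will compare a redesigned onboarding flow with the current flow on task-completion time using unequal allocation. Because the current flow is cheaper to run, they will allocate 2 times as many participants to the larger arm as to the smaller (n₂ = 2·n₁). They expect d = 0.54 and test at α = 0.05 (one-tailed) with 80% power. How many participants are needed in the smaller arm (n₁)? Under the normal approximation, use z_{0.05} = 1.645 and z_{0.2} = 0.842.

n₁ = 32

With allocation ratio k = n₂/n₁ = 2, Var(x̄₁−x̄₂) = σ²(1/n₁ + 1/(k·n₁)) = σ²·(k+1)/(k·n₁).
So n₁ = (1 + 1/k)·((z_{α} + z_β)/d)² = 1.500 × (2.487/0.54)².
n₁ = 1.500 × 21.21 = 31.8.
Round up: n₁ = 32, giving n₂ = 2 × 32 = 64.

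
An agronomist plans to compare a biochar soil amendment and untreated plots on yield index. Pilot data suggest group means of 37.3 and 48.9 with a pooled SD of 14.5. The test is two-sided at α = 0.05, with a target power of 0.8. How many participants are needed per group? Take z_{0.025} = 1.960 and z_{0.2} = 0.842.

n = 25 per group

Cohen's d = |M₁ − M₂| / SD_pooled = |37.3 − 48.9| / 14.5 = 11.6 / 14.5 = 0.800.
For two independent groups with equal n: n = 2·((z_{α/2} + z_β) / d)².
z_{α/2} + z_β = 1.960 + 0.842 = 2.802.
n = 2 × (2.802 / 0.800)² = 2 × 3.502² = 2 × 12.27 = 24.5.
Round up to the next whole participant.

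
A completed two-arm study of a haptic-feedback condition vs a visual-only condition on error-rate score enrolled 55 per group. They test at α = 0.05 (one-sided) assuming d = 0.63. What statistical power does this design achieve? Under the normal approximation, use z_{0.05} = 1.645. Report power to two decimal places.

power ≈ 0.95

For two equal groups, power = Φ(d·√(n/2) − z_{α}).
d·√(n/2) = 0.63 × √(55/2) = 0.63 × 5.244 = 3.304.
z_β = 3.304 − 1.645 = 1.659.
Power = Φ(1.659) = 0.951.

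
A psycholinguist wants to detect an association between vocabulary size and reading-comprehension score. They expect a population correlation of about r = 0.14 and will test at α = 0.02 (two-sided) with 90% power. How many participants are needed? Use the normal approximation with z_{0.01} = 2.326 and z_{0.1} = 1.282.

Fisher's z: C = ½·ln((1+r)/(1−r)) = ½·ln(1.3256) = 0.1409.
n = ((z_{α/2} + z_β)/C)² + 3.
(2.326 + 1.282) / 0.1409 = 3.608 / 0.1409 = 25.607.
n = 25.607² + 3 = 655.71 + 3 = 658.7.
Round up.

n = 659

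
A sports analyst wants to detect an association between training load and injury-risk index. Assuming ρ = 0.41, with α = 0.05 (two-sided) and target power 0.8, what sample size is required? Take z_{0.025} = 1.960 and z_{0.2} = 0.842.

n = 45

Fisher's z: C = ½·ln((1+r)/(1−r)) = ½·ln(2.3898) = 0.4356.
n = ((z_{α/2} + z_β)/C)² + 3.
(1.960 + 0.842) / 0.4356 = 2.802 / 0.4356 = 6.433.
n = 6.433² + 3 = 41.38 + 3 = 44.4.
Round up.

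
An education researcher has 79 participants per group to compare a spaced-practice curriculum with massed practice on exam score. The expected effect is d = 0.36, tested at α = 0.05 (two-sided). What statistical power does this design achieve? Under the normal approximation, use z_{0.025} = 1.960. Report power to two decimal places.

For two equal groups, power = Φ(d·√(n/2) − z_{α/2}).
d·√(n/2) = 0.36 × √(79/2) = 0.36 × 6.285 = 2.263.
z_β = 2.263 − 1.960 = 0.303.
Power = Φ(0.303) = 0.619.

power ≈ 0.62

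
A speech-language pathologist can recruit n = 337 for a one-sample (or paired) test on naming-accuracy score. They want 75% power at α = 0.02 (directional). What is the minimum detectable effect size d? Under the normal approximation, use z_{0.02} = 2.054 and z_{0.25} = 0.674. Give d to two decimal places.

d_min ≈ 0.15

For a single sample (or paired design) of n = 337: d_min = (z_{α} + z_β)/√n.
z-sum = 2.054 + 0.674 = 2.728.
d_min = 2.728 / √337 = 2.728 / 18.358 = 0.149.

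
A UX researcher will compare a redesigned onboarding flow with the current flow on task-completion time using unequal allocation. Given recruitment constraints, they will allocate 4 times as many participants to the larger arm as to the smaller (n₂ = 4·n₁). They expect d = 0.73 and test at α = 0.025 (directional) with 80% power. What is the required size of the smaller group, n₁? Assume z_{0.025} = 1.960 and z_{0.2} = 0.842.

With allocation ratio k = n₂/n₁ = 4, Var(x̄₁−x̄₂) = σ²(1/n₁ + 1/(k·n₁)) = σ²·(k+1)/(k·n₁).
So n₁ = (1 + 1/k)·((z_{α} + z_β)/d)² = 1.250 × (2.802/0.73)².
n₁ = 1.250 × 14.73 = 18.4.
Round up: n₁ = 19, giving n₂ = 4 × 19 = 76.

n₁ = 19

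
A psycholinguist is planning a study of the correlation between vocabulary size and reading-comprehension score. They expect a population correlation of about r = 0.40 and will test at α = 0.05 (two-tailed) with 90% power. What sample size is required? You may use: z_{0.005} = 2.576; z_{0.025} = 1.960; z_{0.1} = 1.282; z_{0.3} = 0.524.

n = 62

Fisher's z: C = ½·ln((1+r)/(1−r)) = ½·ln(2.3333) = 0.4236.
n = ((z_{α/2} + z_β)/C)² + 3.
(1.960 + 1.282) / 0.4236 = 3.242 / 0.4236 = 7.653.
n = 7.653² + 3 = 58.58 + 3 = 61.6.
Round up.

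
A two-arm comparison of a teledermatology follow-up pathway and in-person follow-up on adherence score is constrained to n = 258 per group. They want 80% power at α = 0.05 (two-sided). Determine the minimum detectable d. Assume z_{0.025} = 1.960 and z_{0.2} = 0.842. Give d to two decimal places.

d_min ≈ 0.25

For two independent groups of n = 258 each: d_min = (z_{α/2} + z_β)·√(2/n).
z-sum = 1.960 + 0.842 = 2.802.
d_min = 2.802 × √(2/258) = 2.802 × 0.0880 = 0.247.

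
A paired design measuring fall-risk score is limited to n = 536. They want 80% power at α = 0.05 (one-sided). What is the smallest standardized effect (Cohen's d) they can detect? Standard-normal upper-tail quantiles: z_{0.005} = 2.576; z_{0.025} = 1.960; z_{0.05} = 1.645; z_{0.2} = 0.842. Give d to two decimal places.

For a single sample (or paired design) of n = 536: d_min = (z_{α} + z_β)/√n.
z-sum = 1.645 + 0.842 = 2.487.
d_min = 2.487 / √536 = 2.487 / 23.152 = 0.107.

d_min ≈ 0.11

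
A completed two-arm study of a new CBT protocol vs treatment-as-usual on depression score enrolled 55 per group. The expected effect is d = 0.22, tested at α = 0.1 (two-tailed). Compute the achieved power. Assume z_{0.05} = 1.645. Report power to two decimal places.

power ≈ 0.31

For two equal groups, power = Φ(d·√(n/2) − z_{α/2}).
d·√(n/2) = 0.22 × √(55/2) = 0.22 × 5.244 = 1.154.
z_β = 1.154 − 1.645 = -0.491.
Power = Φ(-0.491) = 0.312.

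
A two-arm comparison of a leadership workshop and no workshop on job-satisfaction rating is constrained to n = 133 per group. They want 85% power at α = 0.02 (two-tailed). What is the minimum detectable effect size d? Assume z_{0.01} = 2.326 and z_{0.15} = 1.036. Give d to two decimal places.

For two independent groups of n = 133 each: d_min = (z_{α/2} + z_β)·√(2/n).
z-sum = 2.326 + 1.036 = 3.362.
d_min = 3.362 × √(2/133) = 3.362 × 0.1226 = 0.412.

d_min ≈ 0.41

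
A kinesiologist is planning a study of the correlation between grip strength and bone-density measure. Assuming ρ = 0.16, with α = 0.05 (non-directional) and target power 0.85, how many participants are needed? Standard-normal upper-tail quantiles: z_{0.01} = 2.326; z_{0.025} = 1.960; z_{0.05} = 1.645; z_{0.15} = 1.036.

n = 348

Fisher's z: C = ½·ln((1+r)/(1−r)) = ½·ln(1.3810) = 0.1614.
n = ((z_{α/2} + z_β)/C)² + 3.
(1.960 + 1.036) / 0.1614 = 2.996 / 0.1614 = 18.563.
n = 18.563² + 3 = 344.57 + 3 = 347.6.
Round up.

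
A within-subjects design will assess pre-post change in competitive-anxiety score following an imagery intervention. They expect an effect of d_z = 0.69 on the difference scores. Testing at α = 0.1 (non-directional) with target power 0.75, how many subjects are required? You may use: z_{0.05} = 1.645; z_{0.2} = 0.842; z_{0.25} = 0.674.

n = 12 pairs

For a paired (one-sample on differences) test: n = ((z_{α/2} + z_β) / d)².
z_{α/2} + z_β = 1.645 + 0.674 = 2.319.
n = (2.319 / 0.69)² = 3.361² = 11.30.
Round up.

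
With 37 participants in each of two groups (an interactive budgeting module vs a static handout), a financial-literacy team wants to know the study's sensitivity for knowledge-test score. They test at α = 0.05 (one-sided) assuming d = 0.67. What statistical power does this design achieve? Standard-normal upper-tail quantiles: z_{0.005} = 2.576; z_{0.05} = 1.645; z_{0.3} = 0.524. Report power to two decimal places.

power ≈ 0.89

For two equal groups, power = Φ(d·√(n/2) − z_{α}).
d·√(n/2) = 0.67 × √(37/2) = 0.67 × 4.301 = 2.882.
z_β = 2.882 − 1.645 = 1.237.
Power = Φ(1.237) = 0.892.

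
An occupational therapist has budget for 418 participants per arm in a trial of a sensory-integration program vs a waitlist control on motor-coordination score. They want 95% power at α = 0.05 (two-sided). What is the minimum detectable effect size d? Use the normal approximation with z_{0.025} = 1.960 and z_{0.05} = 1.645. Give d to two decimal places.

For two independent groups of n = 418 each: d_min = (z_{α/2} + z_β)·√(2/n).
z-sum = 1.960 + 1.645 = 3.605.
d_min = 3.605 × √(2/418) = 3.605 × 0.0692 = 0.249.

d_min ≈ 0.25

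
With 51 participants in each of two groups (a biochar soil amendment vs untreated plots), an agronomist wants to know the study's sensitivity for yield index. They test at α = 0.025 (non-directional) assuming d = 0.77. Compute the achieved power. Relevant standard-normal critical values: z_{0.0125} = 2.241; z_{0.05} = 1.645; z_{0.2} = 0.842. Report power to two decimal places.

For two equal groups, power = Φ(d·√(n/2) − z_{α/2}).
d·√(n/2) = 0.77 × √(51/2) = 0.77 × 5.050 = 3.888.
z_β = 3.888 − 2.241 = 1.647.
Power = Φ(1.647) = 0.950.

power ≈ 0.95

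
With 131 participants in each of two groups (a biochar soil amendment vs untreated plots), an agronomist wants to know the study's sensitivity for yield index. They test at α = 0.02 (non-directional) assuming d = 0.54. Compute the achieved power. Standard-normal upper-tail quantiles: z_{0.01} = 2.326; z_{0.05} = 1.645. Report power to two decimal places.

power ≈ 0.98

For two equal groups, power = Φ(d·√(n/2) − z_{α/2}).
d·√(n/2) = 0.54 × √(131/2) = 0.54 × 8.093 = 4.370.
z_β = 4.370 − 2.326 = 2.044.
Power = Φ(2.044) = 0.980.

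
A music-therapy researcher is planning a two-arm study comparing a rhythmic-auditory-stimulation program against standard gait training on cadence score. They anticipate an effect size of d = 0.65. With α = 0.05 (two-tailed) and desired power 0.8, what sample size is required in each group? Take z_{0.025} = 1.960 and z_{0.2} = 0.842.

For two independent groups with equal n: n = 2·((z_{α/2} + z_β) / d)².
z_{α/2} + z_β = 1.960 + 0.842 = 2.802.
n = 2 × (2.802 / 0.65)² = 2 × 4.311² = 2 × 18.58 = 37.2.
Round up to the next whole participant.

n = 38 per group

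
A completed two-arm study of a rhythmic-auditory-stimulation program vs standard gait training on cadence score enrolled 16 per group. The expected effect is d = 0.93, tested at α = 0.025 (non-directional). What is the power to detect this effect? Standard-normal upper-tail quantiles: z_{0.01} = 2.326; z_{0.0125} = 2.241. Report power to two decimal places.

power ≈ 0.65

For two equal groups, power = Φ(d·√(n/2) − z_{α/2}).
d·√(n/2) = 0.93 × √(16/2) = 0.93 × 2.828 = 2.630.
z_β = 2.630 − 2.241 = 0.389.
Power = Φ(0.389) = 0.652.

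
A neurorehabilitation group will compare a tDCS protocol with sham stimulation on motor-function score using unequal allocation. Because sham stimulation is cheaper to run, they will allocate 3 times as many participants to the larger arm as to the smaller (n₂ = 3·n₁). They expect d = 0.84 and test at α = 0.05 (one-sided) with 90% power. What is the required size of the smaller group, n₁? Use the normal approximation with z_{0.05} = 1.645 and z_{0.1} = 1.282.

n₁ = 17

With allocation ratio k = n₂/n₁ = 3, Var(x̄₁−x̄₂) = σ²(1/n₁ + 1/(k·n₁)) = σ²·(k+1)/(k·n₁).
So n₁ = (1 + 1/k)·((z_{α} + z_β)/d)² = 1.333 × (2.927/0.84)².
n₁ = 1.333 × 12.14 = 16.2.
Round up: n₁ = 17, giving n₂ = 3 × 17 = 51.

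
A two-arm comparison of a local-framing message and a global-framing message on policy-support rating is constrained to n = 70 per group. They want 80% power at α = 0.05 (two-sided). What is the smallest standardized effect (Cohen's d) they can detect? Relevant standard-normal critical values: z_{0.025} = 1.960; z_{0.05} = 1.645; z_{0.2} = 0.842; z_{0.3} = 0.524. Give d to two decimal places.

For two independent groups of n = 70 each: d_min = (z_{α/2} + z_β)·√(2/n).
z-sum = 1.960 + 0.842 = 2.802.
d_min = 2.802 × √(2/70) = 2.802 × 0.1690 = 0.474.

d_min ≈ 0.47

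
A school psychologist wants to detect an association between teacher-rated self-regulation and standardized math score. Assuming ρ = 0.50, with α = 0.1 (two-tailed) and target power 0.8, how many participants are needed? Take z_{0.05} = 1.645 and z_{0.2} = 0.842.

Fisher's z: C = ½·ln((1+r)/(1−r)) = ½·ln(3.0000) = 0.5493.
n = ((z_{α/2} + z_β)/C)² + 3.
(1.645 + 0.842) / 0.5493 = 2.487 / 0.5493 = 4.528.
n = 4.528² + 3 = 20.50 + 3 = 23.5.
Round up.

n = 24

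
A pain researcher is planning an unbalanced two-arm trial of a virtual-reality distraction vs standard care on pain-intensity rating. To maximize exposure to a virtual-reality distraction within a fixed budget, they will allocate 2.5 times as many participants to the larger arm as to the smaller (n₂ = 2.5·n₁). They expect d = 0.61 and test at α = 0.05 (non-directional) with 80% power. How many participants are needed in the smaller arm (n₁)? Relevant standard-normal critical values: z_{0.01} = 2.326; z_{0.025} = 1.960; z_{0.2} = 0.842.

With allocation ratio k = n₂/n₁ = 2.5, Var(x̄₁−x̄₂) = σ²(1/n₁ + 1/(k·n₁)) = σ²·(k+1)/(k·n₁).
So n₁ = (1 + 1/k)·((z_{α/2} + z_β)/d)² = 1.400 × (2.802/0.61)².
n₁ = 1.400 × 21.10 = 29.5.
Round up: n₁ = 30, giving n₂ = 2.5 × 30 = 75.

n₁ = 30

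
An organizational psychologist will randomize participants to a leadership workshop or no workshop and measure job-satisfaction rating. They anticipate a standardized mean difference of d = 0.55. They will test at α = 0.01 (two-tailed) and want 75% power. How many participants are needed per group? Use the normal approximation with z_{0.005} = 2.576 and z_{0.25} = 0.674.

n = 70 per group

For two independent groups with equal n: n = 2·((z_{α/2} + z_β) / d)².
z_{α/2} + z_β = 2.576 + 0.674 = 3.250.
n = 2 × (3.250 / 0.55)² = 2 × 5.909² = 2 × 34.92 = 69.8.
Round up to the next whole participant.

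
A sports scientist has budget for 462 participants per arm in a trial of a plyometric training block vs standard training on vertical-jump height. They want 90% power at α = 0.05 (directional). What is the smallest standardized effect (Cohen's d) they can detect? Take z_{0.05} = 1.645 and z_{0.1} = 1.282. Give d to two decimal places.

For two independent groups of n = 462 each: d_min = (z_{α} + z_β)·√(2/n).
z-sum = 1.645 + 1.282 = 2.927.
d_min = 2.927 × √(2/462) = 2.927 × 0.0658 = 0.193.

d_min ≈ 0.19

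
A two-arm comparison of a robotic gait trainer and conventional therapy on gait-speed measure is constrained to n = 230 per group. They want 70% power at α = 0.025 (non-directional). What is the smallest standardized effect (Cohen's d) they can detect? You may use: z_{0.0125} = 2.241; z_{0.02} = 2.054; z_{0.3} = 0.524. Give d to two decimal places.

d_min ≈ 0.26

For two independent groups of n = 230 each: d_min = (z_{α/2} + z_β)·√(2/n).
z-sum = 2.241 + 0.524 = 2.765.
d_min = 2.765 × √(2/230) = 2.765 × 0.0933 = 0.258.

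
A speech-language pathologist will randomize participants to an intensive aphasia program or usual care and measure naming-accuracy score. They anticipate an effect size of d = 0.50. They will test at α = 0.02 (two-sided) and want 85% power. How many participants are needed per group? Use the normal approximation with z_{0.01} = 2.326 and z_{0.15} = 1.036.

n = 91 per group

For two independent groups with equal n: n = 2·((z_{α/2} + z_β) / d)².
z_{α/2} + z_β = 2.326 + 1.036 = 3.362.
n = 2 × (3.362 / 0.50)² = 2 × 6.724² = 2 × 45.21 = 90.4.
Round up to the next whole participant.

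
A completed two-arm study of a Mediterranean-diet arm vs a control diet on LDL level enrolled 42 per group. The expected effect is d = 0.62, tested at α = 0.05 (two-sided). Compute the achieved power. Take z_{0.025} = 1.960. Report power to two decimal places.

power ≈ 0.81

For two equal groups, power = Φ(d·√(n/2) − z_{α/2}).
d·√(n/2) = 0.62 × √(42/2) = 0.62 × 4.583 = 2.841.
z_β = 2.841 − 1.960 = 0.881.
Power = Φ(0.881) = 0.811.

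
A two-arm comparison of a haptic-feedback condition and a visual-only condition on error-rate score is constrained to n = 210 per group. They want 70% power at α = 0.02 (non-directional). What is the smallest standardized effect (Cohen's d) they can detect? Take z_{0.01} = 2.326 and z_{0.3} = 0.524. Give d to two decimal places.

d_min ≈ 0.28

For two independent groups of n = 210 each: d_min = (z_{α/2} + z_β)·√(2/n).
z-sum = 2.326 + 0.524 = 2.850.
d_min = 2.850 × √(2/210) = 2.850 × 0.0976 = 0.278.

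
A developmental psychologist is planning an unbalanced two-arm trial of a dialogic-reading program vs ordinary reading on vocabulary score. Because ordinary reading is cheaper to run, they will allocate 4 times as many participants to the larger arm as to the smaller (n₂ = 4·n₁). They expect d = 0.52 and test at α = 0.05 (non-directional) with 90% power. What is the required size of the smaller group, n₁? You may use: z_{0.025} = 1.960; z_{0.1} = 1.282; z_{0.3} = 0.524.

With allocation ratio k = n₂/n₁ = 4, Var(x̄₁−x̄₂) = σ²(1/n₁ + 1/(k·n₁)) = σ²·(k+1)/(k·n₁).
So n₁ = (1 + 1/k)·((z_{α/2} + z_β)/d)² = 1.250 × (3.242/0.52)².
n₁ = 1.250 × 38.87 = 48.6.
Round up: n₁ = 49, giving n₂ = 4 × 49 = 196.

n₁ = 49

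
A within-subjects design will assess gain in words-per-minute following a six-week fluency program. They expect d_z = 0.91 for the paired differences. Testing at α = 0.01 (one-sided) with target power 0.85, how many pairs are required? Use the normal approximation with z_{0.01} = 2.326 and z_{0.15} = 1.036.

For a paired (one-sample on differences) test: n = ((z_{α} + z_β) / d)².
z_{α} + z_β = 2.326 + 1.036 = 3.362.
n = (3.362 / 0.91)² = 3.695² = 13.65.
Round up.

n = 14 pairs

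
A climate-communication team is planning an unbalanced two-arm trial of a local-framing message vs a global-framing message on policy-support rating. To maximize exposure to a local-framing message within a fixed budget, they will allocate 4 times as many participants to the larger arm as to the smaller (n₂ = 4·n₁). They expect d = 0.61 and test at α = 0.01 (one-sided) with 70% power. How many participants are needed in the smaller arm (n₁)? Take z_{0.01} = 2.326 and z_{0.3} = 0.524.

With allocation ratio k = n₂/n₁ = 4, Var(x̄₁−x̄₂) = σ²(1/n₁ + 1/(k·n₁)) = σ²·(k+1)/(k·n₁).
So n₁ = (1 + 1/k)·((z_{α} + z_β)/d)² = 1.250 × (2.850/0.61)².
n₁ = 1.250 × 21.83 = 27.3.
Round up: n₁ = 28, giving n₂ = 4 × 28 = 112.

n₁ = 28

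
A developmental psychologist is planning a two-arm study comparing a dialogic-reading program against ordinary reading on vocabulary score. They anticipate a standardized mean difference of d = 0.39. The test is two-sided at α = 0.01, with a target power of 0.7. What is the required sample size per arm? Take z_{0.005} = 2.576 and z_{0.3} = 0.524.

For two independent groups with equal n: n = 2·((z_{α/2} + z_β) / d)².
z_{α/2} + z_β = 2.576 + 0.524 = 3.100.
n = 2 × (3.100 / 0.39)² = 2 × 7.949² = 2 × 63.18 = 126.4.
Round up to the next whole participant.

n = 127 per group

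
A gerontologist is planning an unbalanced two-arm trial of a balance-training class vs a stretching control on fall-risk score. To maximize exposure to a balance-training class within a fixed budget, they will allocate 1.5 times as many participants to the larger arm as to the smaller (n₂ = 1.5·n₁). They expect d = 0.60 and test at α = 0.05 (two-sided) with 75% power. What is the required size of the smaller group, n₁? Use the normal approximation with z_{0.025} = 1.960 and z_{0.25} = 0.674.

With allocation ratio k = n₂/n₁ = 1.5, Var(x̄₁−x̄₂) = σ²(1/n₁ + 1/(k·n₁)) = σ²·(k+1)/(k·n₁).
So n₁ = (1 + 1/k)·((z_{α/2} + z_β)/d)² = 1.667 × (2.634/0.60)².
n₁ = 1.667 × 19.27 = 32.1.
Round up: n₁ = 33, giving n₂ = ⌈1.5 × 33⌉ = ⌈49.5⌉ = 50.

n₁ = 33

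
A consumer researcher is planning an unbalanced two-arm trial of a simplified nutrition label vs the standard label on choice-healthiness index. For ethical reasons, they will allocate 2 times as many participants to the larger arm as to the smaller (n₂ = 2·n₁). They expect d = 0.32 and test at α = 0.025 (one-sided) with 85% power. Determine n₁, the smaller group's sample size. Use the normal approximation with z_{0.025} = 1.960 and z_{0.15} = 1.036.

n₁ = 132

With allocation ratio k = n₂/n₁ = 2, Var(x̄₁−x̄₂) = σ²(1/n₁ + 1/(k·n₁)) = σ²·(k+1)/(k·n₁).
So n₁ = (1 + 1/k)·((z_{α} + z_β)/d)² = 1.500 × (2.996/0.32)².
n₁ = 1.500 × 87.66 = 131.5.
Round up: n₁ = 132, giving n₂ = 2 × 132 = 264.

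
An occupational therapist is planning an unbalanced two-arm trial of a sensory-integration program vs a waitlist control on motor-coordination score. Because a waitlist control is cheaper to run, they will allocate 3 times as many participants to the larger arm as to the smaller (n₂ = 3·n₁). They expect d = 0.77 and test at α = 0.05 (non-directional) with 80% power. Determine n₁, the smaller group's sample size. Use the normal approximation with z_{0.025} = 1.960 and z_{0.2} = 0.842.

With allocation ratio k = n₂/n₁ = 3, Var(x̄₁−x̄₂) = σ²(1/n₁ + 1/(k·n₁)) = σ²·(k+1)/(k·n₁).
So n₁ = (1 + 1/k)·((z_{α/2} + z_β)/d)² = 1.333 × (2.802/0.77)².
n₁ = 1.333 × 13.24 = 17.7.
Round up: n₁ = 18, giving n₂ = 3 × 18 = 54.

n₁ = 18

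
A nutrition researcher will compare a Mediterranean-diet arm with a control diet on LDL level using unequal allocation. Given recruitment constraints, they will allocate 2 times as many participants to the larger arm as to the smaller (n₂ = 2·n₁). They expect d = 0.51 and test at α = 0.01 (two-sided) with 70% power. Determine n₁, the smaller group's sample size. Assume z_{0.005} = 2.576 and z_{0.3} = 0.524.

With allocation ratio k = n₂/n₁ = 2, Var(x̄₁−x̄₂) = σ²(1/n₁ + 1/(k·n₁)) = σ²·(k+1)/(k·n₁).
So n₁ = (1 + 1/k)·((z_{α/2} + z_β)/d)² = 1.500 × (3.100/0.51)².
n₁ = 1.500 × 36.95 = 55.4.
Round up: n₁ = 56, giving n₂ = 2 × 56 = 112.

n₁ = 56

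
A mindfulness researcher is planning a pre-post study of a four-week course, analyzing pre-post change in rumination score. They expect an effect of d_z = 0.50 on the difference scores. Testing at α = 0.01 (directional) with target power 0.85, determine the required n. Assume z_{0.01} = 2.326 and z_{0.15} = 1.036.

n = 46 pairs

For a paired (one-sample on differences) test: n = ((z_{α} + z_β) / d)².
z_{α} + z_β = 2.326 + 1.036 = 3.362.
n = (3.362 / 0.50)² = 6.724² = 45.21.
Round up.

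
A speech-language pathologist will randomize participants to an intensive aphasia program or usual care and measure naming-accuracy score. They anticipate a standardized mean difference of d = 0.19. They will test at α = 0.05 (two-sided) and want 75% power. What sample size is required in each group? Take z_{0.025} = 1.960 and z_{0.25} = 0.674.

For two independent groups with equal n: n = 2·((z_{α/2} + z_β) / d)².
z_{α/2} + z_β = 1.960 + 0.674 = 2.634.
n = 2 × (2.634 / 0.19)² = 2 × 13.863² = 2 × 192.19 = 384.4.
Round up to the next whole participant.

n = 385 per group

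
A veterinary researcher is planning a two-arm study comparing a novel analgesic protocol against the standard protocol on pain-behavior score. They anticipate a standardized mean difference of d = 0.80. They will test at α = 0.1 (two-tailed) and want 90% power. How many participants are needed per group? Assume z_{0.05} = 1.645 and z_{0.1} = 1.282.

For two independent groups with equal n: n = 2·((z_{α/2} + z_β) / d)².
z_{α/2} + z_β = 1.645 + 1.282 = 2.927.
n = 2 × (2.927 / 0.80)² = 2 × 3.659² = 2 × 13.39 = 26.8.
Round up to the next whole participant.

n = 27 per group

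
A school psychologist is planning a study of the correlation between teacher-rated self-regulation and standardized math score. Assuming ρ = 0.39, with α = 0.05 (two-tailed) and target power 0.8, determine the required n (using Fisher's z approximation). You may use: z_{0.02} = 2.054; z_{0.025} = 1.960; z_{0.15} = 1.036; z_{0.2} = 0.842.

n = 50

Fisher's z: C = ½·ln((1+r)/(1−r)) = ½·ln(2.2787) = 0.4118.
n = ((z_{α/2} + z_β)/C)² + 3.
(1.960 + 0.842) / 0.4118 = 2.802 / 0.4118 = 6.804.
n = 6.804² + 3 = 46.30 + 3 = 49.3.
Round up.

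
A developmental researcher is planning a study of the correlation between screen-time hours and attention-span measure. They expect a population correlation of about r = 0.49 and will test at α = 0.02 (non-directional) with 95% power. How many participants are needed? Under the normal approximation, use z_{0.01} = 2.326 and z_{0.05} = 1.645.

Fisher's z: C = ½·ln((1+r)/(1−r)) = ½·ln(2.9216) = 0.5361.
n = ((z_{α/2} + z_β)/C)² + 3.
(2.326 + 1.645) / 0.5361 = 3.971 / 0.5361 = 7.407.
n = 7.407² + 3 = 54.87 + 3 = 57.9.
Round up.

n = 58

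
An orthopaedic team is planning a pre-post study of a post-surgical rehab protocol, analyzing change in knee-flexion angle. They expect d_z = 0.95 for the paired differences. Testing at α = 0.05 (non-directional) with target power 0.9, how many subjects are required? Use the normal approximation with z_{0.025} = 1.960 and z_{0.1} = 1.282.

For a paired (one-sample on differences) test: n = ((z_{α/2} + z_β) / d)².
z_{α/2} + z_β = 1.960 + 1.282 = 3.242.
n = (3.242 / 0.95)² = 3.413² = 11.65.
Round up.

n = 12 pairs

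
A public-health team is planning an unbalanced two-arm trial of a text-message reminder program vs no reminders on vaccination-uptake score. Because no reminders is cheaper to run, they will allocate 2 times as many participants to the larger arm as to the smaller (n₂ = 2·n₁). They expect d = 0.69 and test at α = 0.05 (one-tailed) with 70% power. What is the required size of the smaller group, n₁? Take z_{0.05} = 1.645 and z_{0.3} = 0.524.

With allocation ratio k = n₂/n₁ = 2, Var(x̄₁−x̄₂) = σ²(1/n₁ + 1/(k·n₁)) = σ²·(k+1)/(k·n₁).
So n₁ = (1 + 1/k)·((z_{α} + z_β)/d)² = 1.500 × (2.169/0.69)².
n₁ = 1.500 × 9.88 = 14.8.
Round up: n₁ = 15, giving n₂ = 2 × 15 = 30.

n₁ = 15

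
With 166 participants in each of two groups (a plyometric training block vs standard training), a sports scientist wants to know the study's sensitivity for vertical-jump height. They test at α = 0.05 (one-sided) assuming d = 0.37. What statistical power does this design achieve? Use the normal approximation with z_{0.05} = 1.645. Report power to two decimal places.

power ≈ 0.96

For two equal groups, power = Φ(d·√(n/2) − z_{α}).
d·√(n/2) = 0.37 × √(166/2) = 0.37 × 9.110 = 3.371.
z_β = 3.371 − 1.645 = 1.726.
Power = Φ(1.726) = 0.958.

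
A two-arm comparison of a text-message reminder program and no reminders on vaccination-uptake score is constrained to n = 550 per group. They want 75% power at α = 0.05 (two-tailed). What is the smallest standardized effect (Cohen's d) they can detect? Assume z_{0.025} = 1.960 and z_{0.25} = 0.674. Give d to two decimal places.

For two independent groups of n = 550 each: d_min = (z_{α/2} + z_β)·√(2/n).
z-sum = 1.960 + 0.674 = 2.634.
d_min = 2.634 × √(2/550) = 2.634 × 0.0603 = 0.159.

d_min ≈ 0.16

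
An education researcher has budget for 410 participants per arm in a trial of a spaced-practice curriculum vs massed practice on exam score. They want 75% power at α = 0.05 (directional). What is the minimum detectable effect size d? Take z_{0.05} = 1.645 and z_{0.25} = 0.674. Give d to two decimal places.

For two independent groups of n = 410 each: d_min = (z_{α} + z_β)·√(2/n).
z-sum = 1.645 + 0.674 = 2.319.
d_min = 2.319 × √(2/410) = 2.319 × 0.0698 = 0.162.

d_min ≈ 0.16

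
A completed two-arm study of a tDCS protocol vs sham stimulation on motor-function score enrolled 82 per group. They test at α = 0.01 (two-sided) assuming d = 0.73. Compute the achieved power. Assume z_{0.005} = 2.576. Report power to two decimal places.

For two equal groups, power = Φ(d·√(n/2) − z_{α/2}).
d·√(n/2) = 0.73 × √(82/2) = 0.73 × 6.403 = 4.674.
z_β = 4.674 − 2.576 = 2.098.
Power = Φ(2.098) = 0.982.

power ≈ 0.98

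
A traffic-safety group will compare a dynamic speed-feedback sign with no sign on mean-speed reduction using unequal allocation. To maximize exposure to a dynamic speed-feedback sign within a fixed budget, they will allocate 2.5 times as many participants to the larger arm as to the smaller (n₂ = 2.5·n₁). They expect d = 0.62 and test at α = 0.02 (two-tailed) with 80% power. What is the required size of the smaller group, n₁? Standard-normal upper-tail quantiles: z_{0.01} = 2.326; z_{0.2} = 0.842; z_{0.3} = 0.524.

With allocation ratio k = n₂/n₁ = 2.5, Var(x̄₁−x̄₂) = σ²(1/n₁ + 1/(k·n₁)) = σ²·(k+1)/(k·n₁).
So n₁ = (1 + 1/k)·((z_{α/2} + z_β)/d)² = 1.400 × (3.168/0.62)².
n₁ = 1.400 × 26.11 = 36.6.
Round up: n₁ = 37, giving n₂ = ⌈2.5 × 37⌉ = ⌈92.5⌉ = 93.

n₁ = 37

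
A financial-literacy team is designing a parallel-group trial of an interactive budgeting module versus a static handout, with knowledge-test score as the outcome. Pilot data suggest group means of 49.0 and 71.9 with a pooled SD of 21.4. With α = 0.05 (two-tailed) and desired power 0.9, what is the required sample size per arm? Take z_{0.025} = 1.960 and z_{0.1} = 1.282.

n = 19 per group

Cohen's d = |M₁ − M₂| / SD_pooled = |49.0 − 71.9| / 21.4 = 22.9 / 21.4 = 1.070.
For two independent groups with equal n: n = 2·((z_{α/2} + z_β) / d)².
z_{α/2} + z_β = 1.960 + 1.282 = 3.242.
n = 2 × (3.242 / 1.070)² = 2 × 3.030² = 2 × 9.18 = 18.4.
Round up to the next whole participant.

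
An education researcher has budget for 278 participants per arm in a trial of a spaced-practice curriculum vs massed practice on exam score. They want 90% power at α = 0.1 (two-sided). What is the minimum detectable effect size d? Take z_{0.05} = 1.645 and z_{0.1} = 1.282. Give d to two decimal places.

For two independent groups of n = 278 each: d_min = (z_{α/2} + z_β)·√(2/n).
z-sum = 1.645 + 1.282 = 2.927.
d_min = 2.927 × √(2/278) = 2.927 × 0.0848 = 0.248.

d_min ≈ 0.25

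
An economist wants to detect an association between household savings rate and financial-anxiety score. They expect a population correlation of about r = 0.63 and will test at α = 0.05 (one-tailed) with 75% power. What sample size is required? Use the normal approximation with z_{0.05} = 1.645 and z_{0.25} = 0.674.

n = 13

Fisher's z: C = ½·ln((1+r)/(1−r)) = ½·ln(4.4054) = 0.7414.
n = ((z_{α} + z_β)/C)² + 3.
(1.645 + 0.674) / 0.7414 = 2.319 / 0.7414 = 3.128.
n = 3.128² + 3 = 9.78 + 3 = 12.8.
Round up.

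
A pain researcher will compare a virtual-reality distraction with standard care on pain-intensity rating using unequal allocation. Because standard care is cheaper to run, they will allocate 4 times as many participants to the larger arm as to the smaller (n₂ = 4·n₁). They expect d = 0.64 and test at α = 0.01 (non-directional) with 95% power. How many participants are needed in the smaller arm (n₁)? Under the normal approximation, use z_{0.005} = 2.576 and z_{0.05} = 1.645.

n₁ = 55

With allocation ratio k = n₂/n₁ = 4, Var(x̄₁−x̄₂) = σ²(1/n₁ + 1/(k·n₁)) = σ²·(k+1)/(k·n₁).
So n₁ = (1 + 1/k)·((z_{α/2} + z_β)/d)² = 1.250 × (4.221/0.64)².
n₁ = 1.250 × 43.50 = 54.4.
Round up: n₁ = 55, giving n₂ = 4 × 55 = 220.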